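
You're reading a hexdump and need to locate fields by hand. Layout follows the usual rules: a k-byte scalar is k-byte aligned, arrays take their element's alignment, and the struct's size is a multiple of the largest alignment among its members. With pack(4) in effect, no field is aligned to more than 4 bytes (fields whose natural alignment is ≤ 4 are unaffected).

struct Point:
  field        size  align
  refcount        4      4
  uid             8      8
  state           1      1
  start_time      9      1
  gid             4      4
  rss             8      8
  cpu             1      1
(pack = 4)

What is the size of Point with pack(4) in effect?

@0: refcount [4B, align 4] → 4
@4: uid [8B, align 4] → 12
@12: state [1B, align 1] → 13
@13: start_time [9B, align 1] → 22
+2 pad (align 4)
@24: gid [4B, align 4] → 28
@28: rss [8B, align 4] → 36
@36: cpu [1B, align 1] → 37
+3 tail pad (align 4)
size 40, align 4

40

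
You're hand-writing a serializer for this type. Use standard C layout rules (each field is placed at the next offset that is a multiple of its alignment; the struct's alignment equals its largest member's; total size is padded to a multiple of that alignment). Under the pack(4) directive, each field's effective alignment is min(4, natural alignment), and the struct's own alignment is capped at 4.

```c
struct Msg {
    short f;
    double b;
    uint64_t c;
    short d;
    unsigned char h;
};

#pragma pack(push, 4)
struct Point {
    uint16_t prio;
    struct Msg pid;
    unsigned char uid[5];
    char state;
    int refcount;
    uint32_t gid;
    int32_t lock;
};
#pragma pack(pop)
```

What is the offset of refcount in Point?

Msg: 0..2  f  (2B, 2-aligned); 2..8  -- padding (6B); 8..16  b  (8B, 8-aligned); 16..24  c  (8B, 8-aligned); 24..26  d  (2B, 2-aligned); 26..27  h  (1B, 1-aligned); 27..32  -- tail padding (5B); sizeof = 32, alignof = 8
0..2  prio  (2B, 2-aligned)
2..4  -- padding (2B)
4..36  pid  (32B, 4-aligned)
36..41  uid  (5B, 1-aligned)
41..42  state  (1B, 1-aligned)
42..44  -- padding (2B)
44..48  refcount  (4B, 4-aligned)

44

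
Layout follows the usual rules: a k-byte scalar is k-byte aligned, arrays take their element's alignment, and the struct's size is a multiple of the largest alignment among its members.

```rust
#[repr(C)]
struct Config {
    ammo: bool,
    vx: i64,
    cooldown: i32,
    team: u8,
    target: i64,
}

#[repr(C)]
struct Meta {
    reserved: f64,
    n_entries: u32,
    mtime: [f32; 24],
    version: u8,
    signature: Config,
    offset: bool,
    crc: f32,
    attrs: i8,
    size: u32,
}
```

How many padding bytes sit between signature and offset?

0

Config: ammo at 0 (size 1, align 1) → ends 1; pad 7 to align 8 for vx; vx at 8 (size 8, align 8) → ends 16; cooldown at 16 (size 4, align 4) → ends 20; team at 20 (size 1, align 1) → ends 21; pad 3 to align 8 for target; target at 24 (size 8, align 8) → ends 32; total 32 bytes, alignment 8
reserved at 0 (size 8, align 8) → ends 8
n_entries at 8 (size 4, align 4) → ends 12
mtime at 12 (size 96, align 4) → ends 108
version at 108 (size 1, align 1) → ends 109
pad 3 to align 8 for signature
signature at 112 (size 32, align 8) → ends 144
offset at 144 (size 1, align 1) → ends 145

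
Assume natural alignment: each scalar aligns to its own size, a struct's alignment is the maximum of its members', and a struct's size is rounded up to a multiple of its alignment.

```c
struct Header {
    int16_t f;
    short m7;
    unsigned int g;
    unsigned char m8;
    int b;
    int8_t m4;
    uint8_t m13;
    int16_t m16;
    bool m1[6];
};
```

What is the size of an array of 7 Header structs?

@0: f [2B, align 2] → 2
@2: m7 [2B, align 2] → 4
@4: g [4B, align 4] → 8
@8: m8 [1B, align 1] → 9
+3 pad (align 4)
@12: b [4B, align 4] → 16
@16: m4 [1B, align 1] → 17
@17: m13 [1B, align 1] → 18
@18: m16 [2B, align 2] → 20
@20: m1 [6B, align 1] → 26
+2 tail pad (align 4)
size 28, align 4
array of 7: 7 × 28 = 196

196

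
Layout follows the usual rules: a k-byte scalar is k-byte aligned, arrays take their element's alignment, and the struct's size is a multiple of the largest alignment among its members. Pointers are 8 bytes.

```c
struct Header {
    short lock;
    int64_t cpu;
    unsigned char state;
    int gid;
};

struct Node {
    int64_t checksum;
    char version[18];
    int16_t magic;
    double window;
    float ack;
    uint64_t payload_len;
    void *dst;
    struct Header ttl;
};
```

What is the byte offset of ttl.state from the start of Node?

80

Header: @0: lock [2B, align 2] → 2; +6 pad (align 8); @8: cpu [8B, align 8] → 16; @16: state [1B, align 1] → 17; +3 pad (align 4); @20: gid [4B, align 4] → 24; size 24, align 8
@0: checksum [8B, align 8] → 8
@8: version [18B, align 1] → 26
@26: magic [2B, align 2] → 28
+4 pad (align 8)
@32: window [8B, align 8] → 40
@40: ack [4B, align 4] → 44
+4 pad (align 8)
@48: payload_len [8B, align 8] → 56
@56: dst [8B, align 8] → 64
@64: ttl [24B, align 8] → 88
within Header: state at 16
64 + 16 = 80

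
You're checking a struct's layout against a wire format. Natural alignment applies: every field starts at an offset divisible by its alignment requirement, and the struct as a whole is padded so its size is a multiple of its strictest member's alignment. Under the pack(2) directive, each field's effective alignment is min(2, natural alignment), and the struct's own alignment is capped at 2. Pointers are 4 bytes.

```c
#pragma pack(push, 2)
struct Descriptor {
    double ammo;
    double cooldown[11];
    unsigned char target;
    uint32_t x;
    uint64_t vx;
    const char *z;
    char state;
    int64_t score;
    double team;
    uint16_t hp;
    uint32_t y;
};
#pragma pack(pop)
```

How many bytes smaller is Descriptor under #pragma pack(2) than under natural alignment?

natural layout:
  0..8  ammo  (8B, 8-aligned)
  8..96  cooldown  (88B, 8-aligned)
  96..97  target  (1B, 1-aligned)
  97..100  -- padding (3B)
  100..104  x  (4B, 4-aligned)
  104..112  vx  (8B, 8-aligned)
  112..116  z  (4B, 4-aligned)
  116..117  state  (1B, 1-aligned)
  117..120  -- padding (3B)
  120..128  score  (8B, 8-aligned)
  128..136  team  (8B, 8-aligned)
  136..138  hp  (2B, 2-aligned)
  138..140  -- padding (2B)
  140..144  y  (4B, 4-aligned)
  sizeof = 144, alignof = 8
packed(2) layout:
  0..8  ammo  (8B, 2-aligned)
  8..96  cooldown  (88B, 2-aligned)
  96..97  target  (1B, 1-aligned)
  97..98  -- padding (1B)
  98..102  x  (4B, 2-aligned)
  102..110  vx  (8B, 2-aligned)
  110..114  z  (4B, 2-aligned)
  114..115  state  (1B, 1-aligned)
  115..116  -- padding (1B)
  116..124  score  (8B, 2-aligned)
  124..132  team  (8B, 2-aligned)
  132..134  hp  (2B, 2-aligned)
  134..138  y  (4B, 2-aligned)
  sizeof = 138, alignof = 2
144 − 138 = 6

6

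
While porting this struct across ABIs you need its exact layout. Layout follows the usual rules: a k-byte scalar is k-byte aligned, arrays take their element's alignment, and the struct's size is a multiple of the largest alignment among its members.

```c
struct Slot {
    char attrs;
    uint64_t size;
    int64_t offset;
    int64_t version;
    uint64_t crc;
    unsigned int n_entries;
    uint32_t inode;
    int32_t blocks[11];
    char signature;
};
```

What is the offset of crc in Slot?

@0: attrs [1B, align 1] → 1
+7 pad (align 8)
@8: size [8B, align 8] → 16
@16: offset [8B, align 8] → 24
@24: version [8B, align 8] → 32
@32: crc [8B, align 8] → 40

32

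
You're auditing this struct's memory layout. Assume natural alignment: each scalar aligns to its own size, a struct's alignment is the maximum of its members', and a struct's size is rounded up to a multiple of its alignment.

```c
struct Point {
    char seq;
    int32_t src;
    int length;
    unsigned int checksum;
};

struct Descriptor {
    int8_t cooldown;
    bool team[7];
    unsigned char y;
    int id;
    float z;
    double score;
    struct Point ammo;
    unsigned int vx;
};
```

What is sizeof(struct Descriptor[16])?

Point: seq at 0 (size 1, align 1) → ends 1; pad 3 to align 4 for src; src at 4 (size 4, align 4) → ends 8; length at 8 (size 4, align 4) → ends 12; checksum at 12 (size 4, align 4) → ends 16; total 16 bytes, alignment 4
cooldown at 0 (size 1, align 1) → ends 1
team at 1 (size 7, align 1) → ends 8
y at 8 (size 1, align 1) → ends 9
pad 3 to align 4 for id
id at 12 (size 4, align 4) → ends 16
z at 16 (size 4, align 4) → ends 20
pad 4 to align 8 for score
score at 24 (size 8, align 8) → ends 32
ammo at 32 (size 16, align 4) → ends 48
vx at 48 (size 4, align 4) → ends 52
tail pad 4 to reach multiple of 8
total 56 bytes, alignment 8
array of 16: 16 × 56 = 896

896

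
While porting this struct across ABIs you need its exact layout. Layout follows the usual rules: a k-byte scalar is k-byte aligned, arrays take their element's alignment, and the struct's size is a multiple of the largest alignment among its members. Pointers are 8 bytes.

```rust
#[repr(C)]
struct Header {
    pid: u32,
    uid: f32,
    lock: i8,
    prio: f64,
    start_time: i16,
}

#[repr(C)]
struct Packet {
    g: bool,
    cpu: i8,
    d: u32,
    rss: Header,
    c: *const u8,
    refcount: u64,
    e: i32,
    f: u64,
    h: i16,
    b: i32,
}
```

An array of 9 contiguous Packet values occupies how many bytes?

Header: 0..4  pid  (4B, 4-aligned); 4..8  uid  (4B, 4-aligned); 8..9  lock  (1B, 1-aligned); 9..16  -- padding (7B); 16..24  prio  (8B, 8-aligned); 24..26  start_time  (2B, 2-aligned); 26..32  -- tail padding (6B); sizeof = 32, alignof = 8
0..1  g  (1B, 1-aligned)
1..2  cpu  (1B, 1-aligned)
2..4  -- padding (2B)
4..8  d  (4B, 4-aligned)
8..40  rss  (32B, 8-aligned)
40..48  c  (8B, 8-aligned)
48..56  refcount  (8B, 8-aligned)
56..60  e  (4B, 4-aligned)
60..64  -- padding (4B)
64..72  f  (8B, 8-aligned)
72..74  h  (2B, 2-aligned)
74..76  -- padding (2B)
76..80  b  (4B, 4-aligned)
sizeof = 80, alignof = 8
array of 9: 9 × 80 = 720

720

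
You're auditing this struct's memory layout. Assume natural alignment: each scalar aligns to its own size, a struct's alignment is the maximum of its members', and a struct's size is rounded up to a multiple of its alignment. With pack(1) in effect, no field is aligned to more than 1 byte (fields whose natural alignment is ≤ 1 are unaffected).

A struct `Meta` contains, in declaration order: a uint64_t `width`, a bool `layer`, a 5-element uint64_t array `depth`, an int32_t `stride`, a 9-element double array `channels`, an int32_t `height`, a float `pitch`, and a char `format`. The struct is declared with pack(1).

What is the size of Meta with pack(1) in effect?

134

0..8  width  (8B, 1-aligned)
8..9  layer  (1B, 1-aligned)
9..49  depth  (40B, 1-aligned)
49..53  stride  (4B, 1-aligned)
53..125  channels  (72B, 1-aligned)
125..129  height  (4B, 1-aligned)
129..133  pitch  (4B, 1-aligned)
133..134  format  (1B, 1-aligned)
sizeof = 134, alignof = 1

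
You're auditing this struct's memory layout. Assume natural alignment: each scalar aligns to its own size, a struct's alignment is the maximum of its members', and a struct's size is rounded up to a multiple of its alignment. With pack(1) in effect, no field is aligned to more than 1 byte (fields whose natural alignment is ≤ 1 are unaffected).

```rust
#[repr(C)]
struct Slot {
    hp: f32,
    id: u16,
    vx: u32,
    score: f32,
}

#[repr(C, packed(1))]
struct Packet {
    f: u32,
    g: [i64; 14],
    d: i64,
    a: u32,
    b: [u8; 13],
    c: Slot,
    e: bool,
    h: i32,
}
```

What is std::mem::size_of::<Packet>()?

162 bytes

Slot: hp at 0 (size 4, align 4) → ends 4; id at 4 (size 2, align 2) → ends 6; pad 2 to align 4 for vx; vx at 8 (size 4, align 4) → ends 12; score at 12 (size 4, align 4) → ends 16; total 16 bytes, alignment 4
f at 0 (size 4, align 1) → ends 4
g at 4 (size 112, align 1) → ends 116
d at 116 (size 8, align 1) → ends 124
a at 124 (size 4, align 1) → ends 128
b at 128 (size 13, align 1) → ends 141
c at 141 (size 16, align 1) → ends 157
e at 157 (size 1, align 1) → ends 158
h at 158 (size 4, align 1) → ends 162
total 162 bytes, alignment 1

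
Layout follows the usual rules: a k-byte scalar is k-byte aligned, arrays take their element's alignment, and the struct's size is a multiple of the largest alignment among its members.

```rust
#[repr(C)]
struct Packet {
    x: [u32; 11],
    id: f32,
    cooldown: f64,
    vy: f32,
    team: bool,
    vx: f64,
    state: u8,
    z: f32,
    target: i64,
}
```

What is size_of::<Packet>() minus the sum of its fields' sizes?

6

0..44  x  (44B, 4-aligned)
44..48  id  (4B, 4-aligned)
48..56  cooldown  (8B, 8-aligned)
56..60  vy  (4B, 4-aligned)
60..61  team  (1B, 1-aligned)
61..64  -- padding (3B)
64..72  vx  (8B, 8-aligned)
72..73  state  (1B, 1-aligned)
73..76  -- padding (3B)
76..80  z  (4B, 4-aligned)
80..88  target  (8B, 8-aligned)
sizeof = 88, alignof = 8
data bytes 82, size 88 → padding 6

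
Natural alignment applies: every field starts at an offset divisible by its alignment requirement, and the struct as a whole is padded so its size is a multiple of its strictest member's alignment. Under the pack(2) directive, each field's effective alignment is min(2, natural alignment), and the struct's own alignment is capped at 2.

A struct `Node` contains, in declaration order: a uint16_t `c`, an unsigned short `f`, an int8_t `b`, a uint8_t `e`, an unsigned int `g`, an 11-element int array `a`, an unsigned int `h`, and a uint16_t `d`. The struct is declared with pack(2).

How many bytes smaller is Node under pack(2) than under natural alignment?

4

natural layout:
  c at 0 (size 2, align 2) → ends 2
  f at 2 (size 2, align 2) → ends 4
  b at 4 (size 1, align 1) → ends 5
  e at 5 (size 1, align 1) → ends 6
  pad 2 to align 4 for g
  g at 8 (size 4, align 4) → ends 12
  a at 12 (size 44, align 4) → ends 56
  h at 56 (size 4, align 4) → ends 60
  d at 60 (size 2, align 2) → ends 62
  tail pad 2 to reach multiple of 4
  total 64 bytes, alignment 4
packed(2) layout:
  c at 0 (size 2, align 2) → ends 2
  f at 2 (size 2, align 2) → ends 4
  b at 4 (size 1, align 1) → ends 5
  e at 5 (size 1, align 1) → ends 6
  g at 6 (size 4, align 2) → ends 10
  a at 10 (size 44, align 2) → ends 54
  h at 54 (size 4, align 2) → ends 58
  d at 58 (size 2, align 2) → ends 60
  total 60 bytes, alignment 2
64 − 60 = 4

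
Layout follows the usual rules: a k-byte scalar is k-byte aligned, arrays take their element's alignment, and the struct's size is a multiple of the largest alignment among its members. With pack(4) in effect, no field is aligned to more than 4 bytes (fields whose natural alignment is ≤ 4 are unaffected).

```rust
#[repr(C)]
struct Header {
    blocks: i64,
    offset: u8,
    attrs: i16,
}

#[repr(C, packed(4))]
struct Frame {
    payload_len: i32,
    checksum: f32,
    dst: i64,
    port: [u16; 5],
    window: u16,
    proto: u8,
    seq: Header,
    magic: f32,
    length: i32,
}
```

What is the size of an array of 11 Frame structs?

Header: 0..8  blocks  (8B, 8-aligned); 8..9  offset  (1B, 1-aligned); 9..10  -- padding (1B); 10..12  attrs  (2B, 2-aligned); 12..16  -- tail padding (4B); sizeof = 16, alignof = 8
0..4  payload_len  (4B, 4-aligned)
4..8  checksum  (4B, 4-aligned)
8..16  dst  (8B, 4-aligned)
16..26  port  (10B, 2-aligned)
26..28  window  (2B, 2-aligned)
28..29  proto  (1B, 1-aligned)
29..32  -- padding (3B)
32..48  seq  (16B, 4-aligned)
48..52  magic  (4B, 4-aligned)
52..56  length  (4B, 4-aligned)
sizeof = 56, alignof = 4
array of 11: 11 × 56 = 616

616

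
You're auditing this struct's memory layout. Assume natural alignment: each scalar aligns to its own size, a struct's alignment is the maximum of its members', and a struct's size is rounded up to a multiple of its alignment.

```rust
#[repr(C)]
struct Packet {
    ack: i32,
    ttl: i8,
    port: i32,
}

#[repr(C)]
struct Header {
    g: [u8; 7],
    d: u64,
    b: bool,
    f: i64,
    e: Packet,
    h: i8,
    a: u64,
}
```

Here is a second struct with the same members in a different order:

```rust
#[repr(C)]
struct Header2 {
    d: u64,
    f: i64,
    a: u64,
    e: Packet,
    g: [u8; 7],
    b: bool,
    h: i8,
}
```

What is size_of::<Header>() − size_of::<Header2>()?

Packet: 0..4  ack  (4B, 4-aligned); 4..5  ttl  (1B, 1-aligned); 5..8  -- padding (3B); 8..12  port  (4B, 4-aligned); sizeof = 12, alignof = 4
0..7  g  (7B, 1-aligned)
7..8  -- padding (1B)
8..16  d  (8B, 8-aligned)
16..17  b  (1B, 1-aligned)
17..24  -- padding (7B)
24..32  f  (8B, 8-aligned)
32..44  e  (12B, 4-aligned)
44..45  h  (1B, 1-aligned)
45..48  -- padding (3B)
48..56  a  (8B, 8-aligned)
sizeof = 56, alignof = 8
— Header2 —
0..8  d  (8B, 8-aligned)
8..16  f  (8B, 8-aligned)
16..24  a  (8B, 8-aligned)
24..36  e  (12B, 4-aligned)
36..43  g  (7B, 1-aligned)
43..44  b  (1B, 1-aligned)
44..45  h  (1B, 1-aligned)
45..48  -- tail padding (3B)
sizeof = 48, alignof = 8
56 − 48 = 8

8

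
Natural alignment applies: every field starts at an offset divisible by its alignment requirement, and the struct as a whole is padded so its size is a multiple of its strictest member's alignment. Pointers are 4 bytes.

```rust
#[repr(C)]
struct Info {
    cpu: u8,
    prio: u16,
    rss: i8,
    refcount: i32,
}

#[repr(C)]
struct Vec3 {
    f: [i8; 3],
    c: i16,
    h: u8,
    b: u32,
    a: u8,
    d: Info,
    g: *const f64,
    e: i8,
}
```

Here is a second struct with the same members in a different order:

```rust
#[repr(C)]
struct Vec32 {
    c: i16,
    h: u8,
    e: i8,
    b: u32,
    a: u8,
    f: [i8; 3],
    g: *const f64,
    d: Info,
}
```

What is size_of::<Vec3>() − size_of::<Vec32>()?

Info: @0: cpu [1B, align 1] → 1; +1 pad (align 2); @2: prio [2B, align 2] → 4; @4: rss [1B, align 1] → 5; +3 pad (align 4); @8: refcount [4B, align 4] → 12; size 12, align 4
@0: f [3B, align 1] → 3
+1 pad (align 2)
@4: c [2B, align 2] → 6
@6: h [1B, align 1] → 7
+1 pad (align 4)
@8: b [4B, align 4] → 12
@12: a [1B, align 1] → 13
+3 pad (align 4)
@16: d [12B, align 4] → 28
@28: g [4B, align 4] → 32
@32: e [1B, align 1] → 33
+3 tail pad (align 4)
size 36, align 4
— Vec32 —
@0: c [2B, align 2] → 2
@2: h [1B, align 1] → 3
@3: e [1B, align 1] → 4
@4: b [4B, align 4] → 8
@8: a [1B, align 1] → 9
@9: f [3B, align 1] → 12
@12: g [4B, align 4] → 16
@16: d [12B, align 4] → 28
size 28, align 4
36 − 28 = 8

8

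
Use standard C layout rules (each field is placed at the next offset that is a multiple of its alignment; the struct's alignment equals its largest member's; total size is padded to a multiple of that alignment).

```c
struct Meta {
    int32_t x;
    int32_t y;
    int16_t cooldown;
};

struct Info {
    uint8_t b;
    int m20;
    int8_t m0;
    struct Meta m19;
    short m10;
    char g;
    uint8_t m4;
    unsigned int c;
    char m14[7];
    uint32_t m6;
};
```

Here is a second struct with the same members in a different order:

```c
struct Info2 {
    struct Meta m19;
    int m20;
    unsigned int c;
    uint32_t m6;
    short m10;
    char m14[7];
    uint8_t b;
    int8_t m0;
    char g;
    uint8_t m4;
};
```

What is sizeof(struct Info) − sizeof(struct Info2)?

4

Meta: 0..4  x  (4B, 4-aligned); 4..8  y  (4B, 4-aligned); 8..10  cooldown  (2B, 2-aligned); 10..12  -- tail padding (2B); sizeof = 12, alignof = 4
0..1  b  (1B, 1-aligned)
1..4  -- padding (3B)
4..8  m20  (4B, 4-aligned)
8..9  m0  (1B, 1-aligned)
9..12  -- padding (3B)
12..24  m19  (12B, 4-aligned)
24..26  m10  (2B, 2-aligned)
26..27  g  (1B, 1-aligned)
27..28  m4  (1B, 1-aligned)
28..32  c  (4B, 4-aligned)
32..39  m14  (7B, 1-aligned)
39..40  -- padding (1B)
40..44  m6  (4B, 4-aligned)
sizeof = 44, alignof = 4
— Info2 —
0..12  m19  (12B, 4-aligned)
12..16  m20  (4B, 4-aligned)
16..20  c  (4B, 4-aligned)
20..24  m6  (4B, 4-aligned)
24..26  m10  (2B, 2-aligned)
26..33  m14  (7B, 1-aligned)
33..34  b  (1B, 1-aligned)
34..35  m0  (1B, 1-aligned)
35..36  g  (1B, 1-aligned)
36..37  m4  (1B, 1-aligned)
37..40  -- tail padding (3B)
sizeof = 40, alignof = 4
44 − 40 = 4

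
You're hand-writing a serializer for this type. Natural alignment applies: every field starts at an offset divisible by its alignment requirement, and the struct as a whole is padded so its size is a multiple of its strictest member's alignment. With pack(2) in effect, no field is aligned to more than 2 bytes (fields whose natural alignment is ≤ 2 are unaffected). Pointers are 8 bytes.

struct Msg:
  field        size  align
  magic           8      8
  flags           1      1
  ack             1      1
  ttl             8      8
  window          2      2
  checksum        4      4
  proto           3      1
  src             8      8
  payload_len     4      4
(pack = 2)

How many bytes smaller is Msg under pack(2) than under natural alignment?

natural layout:
  magic at 0 (size 8, align 8) → ends 8
  flags at 8 (size 1, align 1) → ends 9
  ack at 9 (size 1, align 1) → ends 10
  pad 6 to align 8 for ttl
  ttl at 16 (size 8, align 8) → ends 24
  window at 24 (size 2, align 2) → ends 26
  pad 2 to align 4 for checksum
  checksum at 28 (size 4, align 4) → ends 32
  proto at 32 (size 3, align 1) → ends 35
  pad 5 to align 8 for src
  src at 40 (size 8, align 8) → ends 48
  payload_len at 48 (size 4, align 4) → ends 52
  tail pad 4 to reach multiple of 8
  total 56 bytes, alignment 8
packed(2) layout:
  magic at 0 (size 8, align 2) → ends 8
  flags at 8 (size 1, align 1) → ends 9
  ack at 9 (size 1, align 1) → ends 10
  ttl at 10 (size 8, align 2) → ends 18
  window at 18 (size 2, align 2) → ends 20
  checksum at 20 (size 4, align 2) → ends 24
  proto at 24 (size 3, align 1) → ends 27
  pad 1 to align 2 for src
  src at 28 (size 8, align 2) → ends 36
  payload_len at 36 (size 4, align 2) → ends 40
  total 40 bytes, alignment 2
56 − 40 = 16

16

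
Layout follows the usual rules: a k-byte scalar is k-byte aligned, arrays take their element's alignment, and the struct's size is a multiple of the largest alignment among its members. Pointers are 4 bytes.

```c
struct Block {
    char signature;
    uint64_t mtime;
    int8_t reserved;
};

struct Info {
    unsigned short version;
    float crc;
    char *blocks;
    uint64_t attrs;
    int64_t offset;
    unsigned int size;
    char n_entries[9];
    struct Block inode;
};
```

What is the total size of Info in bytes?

Block: @0: signature [1B, align 1] → 1; +7 pad (align 8); @8: mtime [8B, align 8] → 16; @16: reserved [1B, align 1] → 17; +7 tail pad (align 8); size 24, align 8
@0: version [2B, align 2] → 2
+2 pad (align 4)
@4: crc [4B, align 4] → 8
@8: blocks [4B, align 4] → 12
+4 pad (align 8)
@16: attrs [8B, align 8] → 24
@24: offset [8B, align 8] → 32
@32: size [4B, align 4] → 36
@36: n_entries [9B, align 1] → 45
+3 pad (align 8)
@48: inode [24B, align 8] → 72
size 72, align 8

72 bytes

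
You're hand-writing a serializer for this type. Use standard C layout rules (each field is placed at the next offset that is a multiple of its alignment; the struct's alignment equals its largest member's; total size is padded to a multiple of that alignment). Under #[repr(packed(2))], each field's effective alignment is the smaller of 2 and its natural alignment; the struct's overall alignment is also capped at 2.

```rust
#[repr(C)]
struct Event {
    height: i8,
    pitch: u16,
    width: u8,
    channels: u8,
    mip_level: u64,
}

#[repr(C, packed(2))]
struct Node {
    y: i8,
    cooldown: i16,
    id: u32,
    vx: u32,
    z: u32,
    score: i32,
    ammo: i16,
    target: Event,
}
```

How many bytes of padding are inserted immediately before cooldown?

1

Event: 0..1  height  (1B, 1-aligned); 1..2  -- padding (1B); 2..4  pitch  (2B, 2-aligned); 4..5  width  (1B, 1-aligned); 5..6  channels  (1B, 1-aligned); 6..8  -- padding (2B); 8..16  mip_level  (8B, 8-aligned); sizeof = 16, alignof = 8
0..1  y  (1B, 1-aligned)
1..2  -- padding (1B)
2..4  cooldown  (2B, 2-aligned)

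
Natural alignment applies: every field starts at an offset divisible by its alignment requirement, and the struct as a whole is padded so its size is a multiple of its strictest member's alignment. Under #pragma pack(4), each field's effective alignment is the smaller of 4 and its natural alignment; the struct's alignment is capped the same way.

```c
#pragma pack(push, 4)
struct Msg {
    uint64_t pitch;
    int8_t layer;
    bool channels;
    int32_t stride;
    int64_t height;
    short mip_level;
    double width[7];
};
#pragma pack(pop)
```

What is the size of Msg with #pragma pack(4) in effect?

84

0..8  pitch  (8B, 4-aligned)
8..9  layer  (1B, 1-aligned)
9..10  channels  (1B, 1-aligned)
10..12  -- padding (2B)
12..16  stride  (4B, 4-aligned)
16..24  height  (8B, 4-aligned)
24..26  mip_level  (2B, 2-aligned)
26..28  -- padding (2B)
28..84  width  (56B, 4-aligned)
sizeof = 84, alignof = 4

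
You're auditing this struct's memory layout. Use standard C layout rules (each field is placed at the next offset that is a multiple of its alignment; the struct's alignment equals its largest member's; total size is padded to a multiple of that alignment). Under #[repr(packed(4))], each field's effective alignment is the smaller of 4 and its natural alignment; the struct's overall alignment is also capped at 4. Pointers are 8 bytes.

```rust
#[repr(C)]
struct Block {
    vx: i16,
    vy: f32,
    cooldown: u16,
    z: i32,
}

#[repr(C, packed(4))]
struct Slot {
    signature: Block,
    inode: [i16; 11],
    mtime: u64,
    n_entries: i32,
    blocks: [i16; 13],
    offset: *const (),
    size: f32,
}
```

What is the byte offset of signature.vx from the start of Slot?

0

Block: 0..2  vx  (2B, 2-aligned); 2..4  -- padding (2B); 4..8  vy  (4B, 4-aligned); 8..10  cooldown  (2B, 2-aligned); 10..12  -- padding (2B); 12..16  z  (4B, 4-aligned); sizeof = 16, alignof = 4
0..16  signature  (16B, 4-aligned)
within Block: vx at 0
0 + 0 = 0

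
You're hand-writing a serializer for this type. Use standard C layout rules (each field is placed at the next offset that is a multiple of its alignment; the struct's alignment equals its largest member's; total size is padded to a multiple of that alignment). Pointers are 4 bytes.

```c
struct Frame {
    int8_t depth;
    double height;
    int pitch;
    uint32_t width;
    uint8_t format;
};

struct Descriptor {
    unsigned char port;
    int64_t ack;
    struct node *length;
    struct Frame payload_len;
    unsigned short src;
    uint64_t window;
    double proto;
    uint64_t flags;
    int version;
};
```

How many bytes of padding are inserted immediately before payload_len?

Frame: @0: depth [1B, align 1] → 1; +7 pad (align 8); @8: height [8B, align 8] → 16; @16: pitch [4B, align 4] → 20; @20: width [4B, align 4] → 24; @24: format [1B, align 1] → 25; +7 tail pad (align 8); size 32, align 8
@0: port [1B, align 1] → 1
+7 pad (align 8)
@8: ack [8B, align 8] → 16
@16: length [4B, align 4] → 20
+4 pad (align 8)
@24: payload_len [32B, align 8] → 56

4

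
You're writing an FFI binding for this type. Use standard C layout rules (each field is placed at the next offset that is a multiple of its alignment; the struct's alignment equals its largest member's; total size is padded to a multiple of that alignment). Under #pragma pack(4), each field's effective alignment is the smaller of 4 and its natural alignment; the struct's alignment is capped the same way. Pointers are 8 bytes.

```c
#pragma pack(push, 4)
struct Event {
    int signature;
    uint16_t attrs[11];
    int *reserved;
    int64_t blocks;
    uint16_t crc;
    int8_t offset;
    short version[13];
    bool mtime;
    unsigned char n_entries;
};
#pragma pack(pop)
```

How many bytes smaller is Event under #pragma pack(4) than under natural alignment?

4

natural layout:
  @0: signature [4B, align 4] → 4
  @4: attrs [22B, align 2] → 26
  +6 pad (align 8)
  @32: reserved [8B, align 8] → 40
  @40: blocks [8B, align 8] → 48
  @48: crc [2B, align 2] → 50
  @50: offset [1B, align 1] → 51
  +1 pad (align 2)
  @52: version [26B, align 2] → 78
  @78: mtime [1B, align 1] → 79
  @79: n_entries [1B, align 1] → 80
  size 80, align 8
packed(4) layout:
  @0: signature [4B, align 4] → 4
  @4: attrs [22B, align 2] → 26
  +2 pad (align 4)
  @28: reserved [8B, align 4] → 36
  @36: blocks [8B, align 4] → 44
  @44: crc [2B, align 2] → 46
  @46: offset [1B, align 1] → 47
  +1 pad (align 2)
  @48: version [26B, align 2] → 74
  @74: mtime [1B, align 1] → 75
  @75: n_entries [1B, align 1] → 76
  size 76, align 4
80 − 76 = 4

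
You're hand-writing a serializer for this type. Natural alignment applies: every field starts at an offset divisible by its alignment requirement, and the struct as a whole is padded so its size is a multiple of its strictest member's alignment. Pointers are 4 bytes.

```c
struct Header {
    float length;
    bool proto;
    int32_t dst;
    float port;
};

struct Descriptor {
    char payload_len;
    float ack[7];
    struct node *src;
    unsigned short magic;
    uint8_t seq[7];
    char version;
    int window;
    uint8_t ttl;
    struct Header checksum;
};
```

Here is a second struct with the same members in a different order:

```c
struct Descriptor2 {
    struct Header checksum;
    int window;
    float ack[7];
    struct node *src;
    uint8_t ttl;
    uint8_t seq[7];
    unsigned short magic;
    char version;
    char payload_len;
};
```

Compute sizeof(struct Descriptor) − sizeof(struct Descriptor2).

8

Header: @0: length [4B, align 4] → 4; @4: proto [1B, align 1] → 5; +3 pad (align 4); @8: dst [4B, align 4] → 12; @12: port [4B, align 4] → 16; size 16, align 4
@0: payload_len [1B, align 1] → 1
+3 pad (align 4)
@4: ack [28B, align 4] → 32
@32: src [4B, align 4] → 36
@36: magic [2B, align 2] → 38
@38: seq [7B, align 1] → 45
@45: version [1B, align 1] → 46
+2 pad (align 4)
@48: window [4B, align 4] → 52
@52: ttl [1B, align 1] → 53
+3 pad (align 4)
@56: checksum [16B, align 4] → 72
size 72, align 4
— Descriptor2 —
@0: checksum [16B, align 4] → 16
@16: window [4B, align 4] → 20
@20: ack [28B, align 4] → 48
@48: src [4B, align 4] → 52
@52: ttl [1B, align 1] → 53
@53: seq [7B, align 1] → 60
@60: magic [2B, align 2] → 62
@62: version [1B, align 1] → 63
@63: payload_len [1B, align 1] → 64
size 64, align 4
72 − 64 = 8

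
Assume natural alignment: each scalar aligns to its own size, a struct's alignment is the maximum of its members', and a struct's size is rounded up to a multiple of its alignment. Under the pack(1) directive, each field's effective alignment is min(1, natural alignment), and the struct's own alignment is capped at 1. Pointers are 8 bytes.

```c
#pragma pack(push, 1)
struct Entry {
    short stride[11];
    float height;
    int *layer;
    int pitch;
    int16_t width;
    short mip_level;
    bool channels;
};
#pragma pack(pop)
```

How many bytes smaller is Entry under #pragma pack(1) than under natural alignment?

natural layout:
  @0: stride [22B, align 2] → 22
  +2 pad (align 4)
  @24: height [4B, align 4] → 28
  +4 pad (align 8)
  @32: layer [8B, align 8] → 40
  @40: pitch [4B, align 4] → 44
  @44: width [2B, align 2] → 46
  @46: mip_level [2B, align 2] → 48
  @48: channels [1B, align 1] → 49
  +7 tail pad (align 8)
  size 56, align 8
packed(1) layout:
  @0: stride [22B, align 1] → 22
  @22: height [4B, align 1] → 26
  @26: layer [8B, align 1] → 34
  @34: pitch [4B, align 1] → 38
  @38: width [2B, align 1] → 40
  @40: mip_level [2B, align 1] → 42
  @42: channels [1B, align 1] → 43
  size 43, align 1
56 − 43 = 13

13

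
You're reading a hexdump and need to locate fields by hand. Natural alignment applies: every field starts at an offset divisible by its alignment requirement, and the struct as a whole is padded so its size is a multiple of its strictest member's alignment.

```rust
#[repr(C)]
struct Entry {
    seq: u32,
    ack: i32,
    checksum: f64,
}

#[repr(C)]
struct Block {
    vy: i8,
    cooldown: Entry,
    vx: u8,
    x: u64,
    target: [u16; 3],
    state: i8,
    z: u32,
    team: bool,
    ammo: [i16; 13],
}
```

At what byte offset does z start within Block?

48

Entry: seq at 0 (size 4, align 4) → ends 4; ack at 4 (size 4, align 4) → ends 8; checksum at 8 (size 8, align 8) → ends 16; total 16 bytes, alignment 8
vy at 0 (size 1, align 1) → ends 1
pad 7 to align 8 for cooldown
cooldown at 8 (size 16, align 8) → ends 24
vx at 24 (size 1, align 1) → ends 25
pad 7 to align 8 for x
x at 32 (size 8, align 8) → ends 40
target at 40 (size 6, align 2) → ends 46
state at 46 (size 1, align 1) → ends 47
pad 1 to align 4 for z
z at 48 (size 4, align 4) → ends 52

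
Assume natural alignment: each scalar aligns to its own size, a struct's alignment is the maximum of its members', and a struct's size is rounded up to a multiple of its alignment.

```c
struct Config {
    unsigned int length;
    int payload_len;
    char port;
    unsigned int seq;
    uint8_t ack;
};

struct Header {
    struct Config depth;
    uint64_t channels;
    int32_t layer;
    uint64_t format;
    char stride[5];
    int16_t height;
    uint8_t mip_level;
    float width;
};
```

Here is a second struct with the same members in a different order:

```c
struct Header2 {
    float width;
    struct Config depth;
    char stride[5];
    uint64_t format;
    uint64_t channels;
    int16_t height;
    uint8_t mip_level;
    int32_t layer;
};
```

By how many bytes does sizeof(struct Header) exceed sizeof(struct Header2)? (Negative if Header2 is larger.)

8

Config: length at 0 (size 4, align 4) → ends 4; payload_len at 4 (size 4, align 4) → ends 8; port at 8 (size 1, align 1) → ends 9; pad 3 to align 4 for seq; seq at 12 (size 4, align 4) → ends 16; ack at 16 (size 1, align 1) → ends 17; tail pad 3 to reach multiple of 4; total 20 bytes, alignment 4
depth at 0 (size 20, align 4) → ends 20
pad 4 to align 8 for channels
channels at 24 (size 8, align 8) → ends 32
layer at 32 (size 4, align 4) → ends 36
pad 4 to align 8 for format
format at 40 (size 8, align 8) → ends 48
stride at 48 (size 5, align 1) → ends 53
pad 1 to align 2 for height
height at 54 (size 2, align 2) → ends 56
mip_level at 56 (size 1, align 1) → ends 57
pad 3 to align 4 for width
width at 60 (size 4, align 4) → ends 64
total 64 bytes, alignment 8
— Header2 —
width at 0 (size 4, align 4) → ends 4
depth at 4 (size 20, align 4) → ends 24
stride at 24 (size 5, align 1) → ends 29
pad 3 to align 8 for format
format at 32 (size 8, align 8) → ends 40
channels at 40 (size 8, align 8) → ends 48
height at 48 (size 2, align 2) → ends 50
mip_level at 50 (size 1, align 1) → ends 51
pad 1 to align 4 for layer
layer at 52 (size 4, align 4) → ends 56
total 56 bytes, alignment 8
64 − 56 = 8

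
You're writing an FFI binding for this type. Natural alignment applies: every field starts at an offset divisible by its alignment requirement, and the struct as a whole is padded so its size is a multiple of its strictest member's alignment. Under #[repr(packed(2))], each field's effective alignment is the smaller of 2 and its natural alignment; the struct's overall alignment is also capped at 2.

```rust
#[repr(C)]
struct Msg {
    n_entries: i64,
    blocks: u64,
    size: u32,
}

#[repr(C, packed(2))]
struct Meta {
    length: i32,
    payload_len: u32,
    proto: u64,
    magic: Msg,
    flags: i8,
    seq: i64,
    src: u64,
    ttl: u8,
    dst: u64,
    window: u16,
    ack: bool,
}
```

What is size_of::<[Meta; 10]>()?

Msg: 0..8  n_entries  (8B, 8-aligned); 8..16  blocks  (8B, 8-aligned); 16..20  size  (4B, 4-aligned); 20..24  -- tail padding (4B); sizeof = 24, alignof = 8
0..4  length  (4B, 2-aligned)
4..8  payload_len  (4B, 2-aligned)
8..16  proto  (8B, 2-aligned)
16..40  magic  (24B, 2-aligned)
40..41  flags  (1B, 1-aligned)
41..42  -- padding (1B)
42..50  seq  (8B, 2-aligned)
50..58  src  (8B, 2-aligned)
58..59  ttl  (1B, 1-aligned)
59..60  -- padding (1B)
60..68  dst  (8B, 2-aligned)
68..70  window  (2B, 2-aligned)
70..71  ack  (1B, 1-aligned)
71..72  -- tail padding (1B)
sizeof = 72, alignof = 2
array of 10: 10 × 72 = 720

720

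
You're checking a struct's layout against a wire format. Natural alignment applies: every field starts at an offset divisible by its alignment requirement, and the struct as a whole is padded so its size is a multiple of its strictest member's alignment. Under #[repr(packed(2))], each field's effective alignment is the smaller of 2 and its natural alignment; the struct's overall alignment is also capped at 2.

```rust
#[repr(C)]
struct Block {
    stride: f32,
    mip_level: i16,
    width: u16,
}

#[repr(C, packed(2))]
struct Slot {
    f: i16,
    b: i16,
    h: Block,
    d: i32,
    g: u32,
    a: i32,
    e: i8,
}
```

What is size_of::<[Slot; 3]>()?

78

Block: stride at 0 (size 4, align 4) → ends 4; mip_level at 4 (size 2, align 2) → ends 6; width at 6 (size 2, align 2) → ends 8; total 8 bytes, alignment 4
f at 0 (size 2, align 2) → ends 2
b at 2 (size 2, align 2) → ends 4
h at 4 (size 8, align 2) → ends 12
d at 12 (size 4, align 2) → ends 16
g at 16 (size 4, align 2) → ends 20
a at 20 (size 4, align 2) → ends 24
e at 24 (size 1, align 1) → ends 25
tail pad 1 to reach multiple of 2
total 26 bytes, alignment 2
array of 3: 3 × 26 = 78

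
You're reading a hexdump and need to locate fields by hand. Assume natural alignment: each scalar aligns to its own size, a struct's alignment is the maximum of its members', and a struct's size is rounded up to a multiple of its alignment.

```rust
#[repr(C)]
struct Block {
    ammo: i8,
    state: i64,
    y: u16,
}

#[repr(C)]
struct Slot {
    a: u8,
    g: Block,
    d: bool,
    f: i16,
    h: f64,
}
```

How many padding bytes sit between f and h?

Block: ammo at 0 (size 1, align 1) → ends 1; pad 7 to align 8 for state; state at 8 (size 8, align 8) → ends 16; y at 16 (size 2, align 2) → ends 18; tail pad 6 to reach multiple of 8; total 24 bytes, alignment 8
a at 0 (size 1, align 1) → ends 1
pad 7 to align 8 for g
g at 8 (size 24, align 8) → ends 32
d at 32 (size 1, align 1) → ends 33
pad 1 to align 2 for f
f at 34 (size 2, align 2) → ends 36
pad 4 to align 8 for h
h at 40 (size 8, align 8) → ends 48

4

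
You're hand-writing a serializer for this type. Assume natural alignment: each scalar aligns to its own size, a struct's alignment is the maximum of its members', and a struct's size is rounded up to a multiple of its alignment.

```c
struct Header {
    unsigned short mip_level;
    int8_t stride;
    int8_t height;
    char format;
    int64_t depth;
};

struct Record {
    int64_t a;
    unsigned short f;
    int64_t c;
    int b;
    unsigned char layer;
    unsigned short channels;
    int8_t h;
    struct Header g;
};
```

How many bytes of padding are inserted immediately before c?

Header: @0: mip_level [2B, align 2] → 2; @2: stride [1B, align 1] → 3; @3: height [1B, align 1] → 4; @4: format [1B, align 1] → 5; +3 pad (align 8); @8: depth [8B, align 8] → 16; size 16, align 8
@0: a [8B, align 8] → 8
@8: f [2B, align 2] → 10
+6 pad (align 8)
@16: c [8B, align 8] → 24

6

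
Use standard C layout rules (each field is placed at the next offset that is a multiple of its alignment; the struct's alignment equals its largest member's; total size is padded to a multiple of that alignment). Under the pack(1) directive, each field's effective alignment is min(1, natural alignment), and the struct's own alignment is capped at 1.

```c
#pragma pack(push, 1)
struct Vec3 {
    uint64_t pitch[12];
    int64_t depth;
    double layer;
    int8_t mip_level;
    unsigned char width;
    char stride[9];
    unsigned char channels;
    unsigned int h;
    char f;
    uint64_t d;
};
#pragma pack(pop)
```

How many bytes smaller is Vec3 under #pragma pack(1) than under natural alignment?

natural layout:
  0..96  pitch  (96B, 8-aligned)
  96..104  depth  (8B, 8-aligned)
  104..112  layer  (8B, 8-aligned)
  112..113  mip_level  (1B, 1-aligned)
  113..114  width  (1B, 1-aligned)
  114..123  stride  (9B, 1-aligned)
  123..124  channels  (1B, 1-aligned)
  124..128  h  (4B, 4-aligned)
  128..129  f  (1B, 1-aligned)
  129..136  -- padding (7B)
  136..144  d  (8B, 8-aligned)
  sizeof = 144, alignof = 8
packed(1) layout:
  0..96  pitch  (96B, 1-aligned)
  96..104  depth  (8B, 1-aligned)
  104..112  layer  (8B, 1-aligned)
  112..113  mip_level  (1B, 1-aligned)
  113..114  width  (1B, 1-aligned)
  114..123  stride  (9B, 1-aligned)
  123..124  channels  (1B, 1-aligned)
  124..128  h  (4B, 1-aligned)
  128..129  f  (1B, 1-aligned)
  129..137  d  (8B, 1-aligned)
  sizeof = 137, alignof = 1
144 − 137 = 7

7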